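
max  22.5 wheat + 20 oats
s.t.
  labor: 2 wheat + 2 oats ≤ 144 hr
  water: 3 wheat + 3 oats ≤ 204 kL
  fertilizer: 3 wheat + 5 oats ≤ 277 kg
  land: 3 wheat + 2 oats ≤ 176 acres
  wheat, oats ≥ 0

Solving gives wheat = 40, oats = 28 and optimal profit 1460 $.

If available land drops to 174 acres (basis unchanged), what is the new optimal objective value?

At the optimum: labor uses 136 of 144 (slack = 8); water uses 204 of 204 (binding); fertilizer uses 260 of 277 (slack = 17); land uses 176 of 176 (binding).
Since labor, fertilizer are not tight, their duals are 0.
From A_Bᵀ y = c: 3·y_water + 3·y_land = 22.5; 3·y_water + 2·y_land = 20.
Solving: y_water = 5, y_land = 2.5.
Δz = y_land·Δb = 2.5 × (-2) = -5, so new z* = 1460 − 5 = 1455.

1455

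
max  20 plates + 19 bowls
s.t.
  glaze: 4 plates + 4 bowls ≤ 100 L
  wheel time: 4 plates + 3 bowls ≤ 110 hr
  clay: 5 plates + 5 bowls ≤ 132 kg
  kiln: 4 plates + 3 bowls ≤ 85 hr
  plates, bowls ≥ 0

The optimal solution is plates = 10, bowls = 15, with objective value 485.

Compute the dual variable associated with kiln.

1

Check each constraint at x*: glaze 100/100 (tight); wheel time 85/110 (slack 25); clay 125/132 (slack 7); kiln 85/85 (tight).
Since wheel time, clay are not tight, their duals are 0.
The binding rows give the dual system: 4·y_glaze + 4·y_kiln = 20 and 4·y_glaze + 3·y_kiln = 19.
Solving: y_glaze = 4, y_kiln = 1.
Shadow price of kiln = 1.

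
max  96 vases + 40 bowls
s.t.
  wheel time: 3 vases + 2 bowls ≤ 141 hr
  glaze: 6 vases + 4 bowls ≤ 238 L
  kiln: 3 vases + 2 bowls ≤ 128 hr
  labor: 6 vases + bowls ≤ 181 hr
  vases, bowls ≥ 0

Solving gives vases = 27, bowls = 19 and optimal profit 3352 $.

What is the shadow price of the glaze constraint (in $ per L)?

8

Check each constraint at x*: wheel time 119/141 (slack 22); glaze 238/238 (tight); kiln 119/128 (slack 9); labor 181/181 (tight).
By complementary slackness, y = 0 for the non-binding constraints.
From A_Bᵀ y = c: 6·y_glaze + 6·y_labor = 96; 4·y_glaze + 1·y_labor = 40.
Solving: y_glaze = 8, y_labor = 8.
Shadow price of glaze = 8.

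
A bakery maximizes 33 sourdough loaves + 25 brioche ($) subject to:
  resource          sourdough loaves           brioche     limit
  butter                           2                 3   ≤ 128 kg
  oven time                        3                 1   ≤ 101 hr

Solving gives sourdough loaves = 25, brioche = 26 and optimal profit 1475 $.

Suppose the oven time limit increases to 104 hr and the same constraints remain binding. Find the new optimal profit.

1496

Both butter and oven time are binding at x*.
Dual feasibility on the basic columns requires 2·y_butter + 3·y_oven time = 33, 3·y_butter + 1·y_oven time = 25.
Solving: y_butter = 6, y_oven time = 7.
Δz = y_oven time·Δb = 7 × (3) = 21, so new z* = 1475 + 21 = 1496.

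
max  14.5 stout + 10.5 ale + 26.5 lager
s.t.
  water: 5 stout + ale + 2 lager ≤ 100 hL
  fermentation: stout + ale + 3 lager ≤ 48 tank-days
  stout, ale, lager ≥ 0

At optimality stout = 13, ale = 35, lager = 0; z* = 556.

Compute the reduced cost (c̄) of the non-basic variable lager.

-4

Check each constraint at x*: water 100/100 (tight); fermentation 48/48 (tight).
The binding rows give the dual system: 5·y_water + 1·y_fermentation = 14.5 and 1·y_water + 1·y_fermentation = 10.5.
This yields shadow prices y_water = 1, y_fermentation = 9.5.
Reduced cost of lager: c₃ − yᵀa₃ = 26.5 − (1·2 + 9.5·3) = 26.5 − 30.5 = -4.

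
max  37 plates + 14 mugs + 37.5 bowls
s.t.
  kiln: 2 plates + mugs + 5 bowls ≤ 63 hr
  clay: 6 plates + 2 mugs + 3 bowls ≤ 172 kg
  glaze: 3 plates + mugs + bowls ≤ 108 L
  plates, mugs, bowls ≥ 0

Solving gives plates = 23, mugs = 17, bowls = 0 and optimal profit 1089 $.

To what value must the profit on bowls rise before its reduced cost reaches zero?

38.5

At the optimum: kiln uses 63 of 63 (binding); clay uses 172 of 172 (binding); glaze uses 86 of 108 (slack = 22).
Slack constraints have shadow price 0 (complementary slackness).
Dual feasibility on the basic columns requires 2·y_kiln + 6·y_clay = 37, 1·y_kiln + 2·y_clay = 14.
Solving: y_kiln = 5, y_clay = 4.5.
bowls enters the basis when its profit ≥ yᵀa₃ = 5·5 + 4.5·3 = 38.5.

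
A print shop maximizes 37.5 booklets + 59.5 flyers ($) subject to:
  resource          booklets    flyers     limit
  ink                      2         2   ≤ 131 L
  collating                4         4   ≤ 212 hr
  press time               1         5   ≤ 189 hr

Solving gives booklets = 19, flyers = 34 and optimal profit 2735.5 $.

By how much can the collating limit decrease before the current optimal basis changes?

60.8

Binding constraints: collating, press time. The basis is B = [[4,4],[1,5]] with det 16.
Per unit decrease in collating, x* moves by d = (-0.3125, 0.0625).
The basis stays optimal until booklets reaches 0; allowable decrease = 60.8 hr.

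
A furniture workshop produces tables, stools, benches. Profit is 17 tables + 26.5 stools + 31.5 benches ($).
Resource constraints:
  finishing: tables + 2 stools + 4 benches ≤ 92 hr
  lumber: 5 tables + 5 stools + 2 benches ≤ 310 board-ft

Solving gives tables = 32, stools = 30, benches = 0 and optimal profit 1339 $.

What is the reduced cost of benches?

Both finishing and lumber are binding at x*.
The binding rows give the dual system: 1·y_finishing + 5·y_lumber = 17 and 2·y_finishing + 5·y_lumber = 26.5.
→ y_finishing = 9.5 and y_lumber = 1.5.
Reduced cost of benches: c₃ − yᵀa₃ = 31.5 − (9.5·4 + 1.5·2) = 31.5 − 41 = -9.5.

-9.5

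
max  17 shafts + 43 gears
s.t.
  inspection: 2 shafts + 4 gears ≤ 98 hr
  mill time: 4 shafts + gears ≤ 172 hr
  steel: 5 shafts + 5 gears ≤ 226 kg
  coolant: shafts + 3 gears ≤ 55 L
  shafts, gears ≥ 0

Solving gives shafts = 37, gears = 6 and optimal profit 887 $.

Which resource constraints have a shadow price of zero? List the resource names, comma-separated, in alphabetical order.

inspection: 98/98 (binding)
mill time: 154/172 (slack 18)
steel: 215/226 (slack 11)
coolant: 55/55 (binding)
By complementary slackness, a constraint with positive slack has shadow price 0 → mill time, steel.

mill time, steel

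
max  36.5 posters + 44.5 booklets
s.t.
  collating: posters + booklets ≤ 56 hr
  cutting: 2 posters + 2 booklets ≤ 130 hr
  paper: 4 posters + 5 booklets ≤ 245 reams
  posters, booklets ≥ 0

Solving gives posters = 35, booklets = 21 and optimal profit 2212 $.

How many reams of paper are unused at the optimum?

paper used = 4·35 + 5·21 = 245; slack = 245 − 245 = 0.

0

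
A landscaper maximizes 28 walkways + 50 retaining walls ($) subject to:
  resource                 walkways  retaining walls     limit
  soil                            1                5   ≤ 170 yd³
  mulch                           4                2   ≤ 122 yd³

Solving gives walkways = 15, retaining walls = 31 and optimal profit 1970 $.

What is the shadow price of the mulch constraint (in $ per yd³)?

5

Both soil and mulch are binding at x*.
Dual feasibility on the basic columns requires 1·y_soil + 4·y_mulch = 28, 5·y_soil + 2·y_mulch = 50.
Solving: y_soil = 8, y_mulch = 5.
Shadow price of mulch = 5.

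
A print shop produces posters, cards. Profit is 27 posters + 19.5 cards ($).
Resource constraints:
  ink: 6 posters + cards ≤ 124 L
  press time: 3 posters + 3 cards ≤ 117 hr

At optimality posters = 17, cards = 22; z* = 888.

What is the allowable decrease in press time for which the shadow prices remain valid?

Binding constraints: ink, press time. The basis is B = [[6,1],[3,3]] with det 15.
Per unit decrease in press time, x* moves by d = (0.0667, -0.4).
The basis stays optimal until cards reaches 0; allowable decrease = 55 hr.

55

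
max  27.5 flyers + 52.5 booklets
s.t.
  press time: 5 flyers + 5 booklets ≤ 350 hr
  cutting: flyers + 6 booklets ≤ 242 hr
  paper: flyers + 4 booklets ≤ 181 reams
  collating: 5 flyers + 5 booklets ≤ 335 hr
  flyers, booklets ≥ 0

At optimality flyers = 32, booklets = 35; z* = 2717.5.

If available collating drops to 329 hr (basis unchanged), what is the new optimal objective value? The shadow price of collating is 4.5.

Δb = -6, so new z* = 2717.5 + (4.5)·(-6) = 2717.5 − 27 = 2690.5.

2690.5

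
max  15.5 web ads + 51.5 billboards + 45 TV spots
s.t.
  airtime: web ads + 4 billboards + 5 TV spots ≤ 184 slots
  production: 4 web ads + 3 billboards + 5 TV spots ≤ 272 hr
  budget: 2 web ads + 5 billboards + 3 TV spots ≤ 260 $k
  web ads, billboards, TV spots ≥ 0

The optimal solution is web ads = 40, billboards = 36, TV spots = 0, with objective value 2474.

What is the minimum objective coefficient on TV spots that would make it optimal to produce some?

53

At the optimum: airtime uses 184 of 184 (binding); production uses 268 of 272 (slack = 4); budget uses 260 of 260 (binding).
Since production is not tight, its dual is 0.
From A_Bᵀ y = c: 1·y_airtime + 2·y_budget = 15.5; 4·y_airtime + 5·y_budget = 51.5.
This yields shadow prices y_airtime = 8.5, y_budget = 3.5.
TV spots enters the basis when its profit ≥ yᵀa₃ = 8.5·5 + 3.5·3 = 53.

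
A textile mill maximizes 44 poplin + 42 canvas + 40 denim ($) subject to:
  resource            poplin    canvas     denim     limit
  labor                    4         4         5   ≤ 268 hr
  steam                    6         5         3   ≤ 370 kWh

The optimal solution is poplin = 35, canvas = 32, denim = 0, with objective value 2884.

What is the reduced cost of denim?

-6

Check each constraint at x*: labor 268/268 (tight); steam 370/370 (tight).
Dual feasibility on the basic columns requires 4·y_labor + 6·y_steam = 44, 4·y_labor + 5·y_steam = 42.
This yields shadow prices y_labor = 8, y_steam = 2.
Reduced cost of denim: c₃ − yᵀa₃ = 40 − (8·5 + 2·3) = 40 − 46 = -6.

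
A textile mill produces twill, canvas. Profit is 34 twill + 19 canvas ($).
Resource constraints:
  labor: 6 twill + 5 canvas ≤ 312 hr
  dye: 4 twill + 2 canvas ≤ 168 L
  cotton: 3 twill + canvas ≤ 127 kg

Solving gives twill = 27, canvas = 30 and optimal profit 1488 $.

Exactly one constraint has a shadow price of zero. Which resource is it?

cotton

labor: 312/312 (binding)
dye: 168/168 (binding)
cotton: 111/127 (slack 16)
By complementary slackness, a constraint with positive slack has shadow price 0 → cotton.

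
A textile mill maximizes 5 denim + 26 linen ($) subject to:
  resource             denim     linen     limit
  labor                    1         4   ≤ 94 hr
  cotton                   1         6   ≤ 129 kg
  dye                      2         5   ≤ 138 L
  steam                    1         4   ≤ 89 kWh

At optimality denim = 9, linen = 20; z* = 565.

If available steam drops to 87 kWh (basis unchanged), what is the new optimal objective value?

Check each constraint at x*: labor 89/94 (slack 5); cotton 129/129 (tight); dye 118/138 (slack 20); steam 89/89 (tight).
By complementary slackness, y = 0 for the non-binding constraints.
The binding rows give the dual system: 1·y_cotton + 1·y_steam = 5 and 6·y_cotton + 4·y_steam = 26.
Solving: y_cotton = 3, y_steam = 2.
Δz = y_steam·Δb = 2 × (-2) = -4, so new z* = 565 − 4 = 561.

561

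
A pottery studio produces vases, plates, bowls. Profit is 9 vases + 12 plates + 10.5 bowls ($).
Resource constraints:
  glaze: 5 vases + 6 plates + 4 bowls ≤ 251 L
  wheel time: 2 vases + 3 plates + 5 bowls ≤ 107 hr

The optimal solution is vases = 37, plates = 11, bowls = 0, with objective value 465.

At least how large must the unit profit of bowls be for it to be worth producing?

14

Both glaze and wheel time are binding at x*.
The binding rows give the dual system: 5·y_glaze + 2·y_wheel time = 9 and 6·y_glaze + 3·y_wheel time = 12.
→ y_glaze = 1 and y_wheel time = 2.
bowls enters the basis when its profit ≥ yᵀa₃ = 1·4 + 2·5 = 14.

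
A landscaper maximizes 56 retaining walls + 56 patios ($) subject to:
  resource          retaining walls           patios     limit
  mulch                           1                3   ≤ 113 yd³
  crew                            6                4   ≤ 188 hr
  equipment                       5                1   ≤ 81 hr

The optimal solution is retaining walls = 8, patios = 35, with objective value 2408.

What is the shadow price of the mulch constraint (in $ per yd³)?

8

Binding: mulch and crew. Non-binding: equipment (6 unused).
Slack constraints have shadow price 0 (complementary slackness).
From A_Bᵀ y = c: 1·y_mulch + 6·y_crew = 56; 3·y_mulch + 4·y_crew = 56.
→ y_mulch = 8 and y_crew = 8.
Shadow price of mulch = 8.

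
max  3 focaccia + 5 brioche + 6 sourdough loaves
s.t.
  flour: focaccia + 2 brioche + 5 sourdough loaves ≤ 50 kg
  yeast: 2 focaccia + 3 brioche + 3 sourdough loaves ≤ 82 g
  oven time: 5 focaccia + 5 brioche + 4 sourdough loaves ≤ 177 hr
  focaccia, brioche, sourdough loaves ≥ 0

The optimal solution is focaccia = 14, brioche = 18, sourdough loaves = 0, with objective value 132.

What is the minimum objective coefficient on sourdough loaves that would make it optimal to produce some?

At the optimum: flour uses 50 of 50 (binding); yeast uses 82 of 82 (binding); oven time uses 160 of 177 (slack = 17).
Slack constraints have shadow price 0 (complementary slackness).
Dual feasibility on the basic columns requires 1·y_flour + 2·y_yeast = 3, 2·y_flour + 3·y_yeast = 5.
→ y_flour = 1 and y_yeast = 1.
sourdough loaves enters the basis when its profit ≥ yᵀa₃ = 1·5 + 1·3 = 8.

8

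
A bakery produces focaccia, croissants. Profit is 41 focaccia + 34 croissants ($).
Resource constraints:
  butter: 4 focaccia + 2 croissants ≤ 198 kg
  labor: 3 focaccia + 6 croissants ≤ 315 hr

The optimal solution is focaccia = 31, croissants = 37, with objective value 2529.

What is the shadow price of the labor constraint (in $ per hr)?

3

Both butter and labor are binding at x*.
The binding rows give the dual system: 4·y_butter + 3·y_labor = 41 and 2·y_butter + 6·y_labor = 34.
Solving: y_butter = 8, y_labor = 3.
Shadow price of labor = 3.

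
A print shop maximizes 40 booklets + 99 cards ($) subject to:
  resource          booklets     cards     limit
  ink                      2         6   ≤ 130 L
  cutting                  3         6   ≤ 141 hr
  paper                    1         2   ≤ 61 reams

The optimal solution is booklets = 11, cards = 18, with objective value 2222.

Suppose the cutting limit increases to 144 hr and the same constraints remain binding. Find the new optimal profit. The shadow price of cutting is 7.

2243

Δb = 3, so new z* = 2222 + (7)·(3) = 2222 + 21 = 2243.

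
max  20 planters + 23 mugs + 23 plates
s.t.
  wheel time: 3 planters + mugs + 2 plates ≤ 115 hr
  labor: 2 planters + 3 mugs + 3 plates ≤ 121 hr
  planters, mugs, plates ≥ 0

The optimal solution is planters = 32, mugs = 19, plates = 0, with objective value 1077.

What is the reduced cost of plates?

-2

Check each constraint at x*: wheel time 115/115 (tight); labor 121/121 (tight).
From A_Bᵀ y = c: 3·y_wheel time + 2·y_labor = 20; 1·y_wheel time + 3·y_labor = 23.
→ y_wheel time = 2 and y_labor = 7.
Reduced cost of plates: c₃ − yᵀa₃ = 23 − (2·2 + 7·3) = 23 − 25 = -2.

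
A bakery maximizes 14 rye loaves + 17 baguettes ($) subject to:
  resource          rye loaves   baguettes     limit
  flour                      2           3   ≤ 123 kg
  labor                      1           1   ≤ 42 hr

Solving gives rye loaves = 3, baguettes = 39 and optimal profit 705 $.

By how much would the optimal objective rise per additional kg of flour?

At the optimum: flour uses 123 of 123 (binding); labor uses 42 of 42 (binding).
From A_Bᵀ y = c: 2·y_flour + 1·y_labor = 14; 3·y_flour + 1·y_labor = 17.
→ y_flour = 3 and y_labor = 8.
Shadow price of flour = 3.

3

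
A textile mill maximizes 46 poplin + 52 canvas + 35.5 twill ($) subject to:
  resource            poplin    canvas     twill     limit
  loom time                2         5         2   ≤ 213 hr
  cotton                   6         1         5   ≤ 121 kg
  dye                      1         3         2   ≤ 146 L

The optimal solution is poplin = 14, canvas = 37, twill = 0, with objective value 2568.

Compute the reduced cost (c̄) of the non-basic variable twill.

-6

Check each constraint at x*: loom time 213/213 (tight); cotton 121/121 (tight); dye 125/146 (slack 21).
By complementary slackness, y = 0 for the non-binding constraint.
The binding rows give the dual system: 2·y_loom time + 6·y_cotton = 46 and 5·y_loom time + 1·y_cotton = 52.
Solving: y_loom time = 9.5, y_cotton = 4.5.
Reduced cost of twill: c₃ − yᵀa₃ = 35.5 − (9.5·2 + 4.5·5) = 35.5 − 41.5 = -6.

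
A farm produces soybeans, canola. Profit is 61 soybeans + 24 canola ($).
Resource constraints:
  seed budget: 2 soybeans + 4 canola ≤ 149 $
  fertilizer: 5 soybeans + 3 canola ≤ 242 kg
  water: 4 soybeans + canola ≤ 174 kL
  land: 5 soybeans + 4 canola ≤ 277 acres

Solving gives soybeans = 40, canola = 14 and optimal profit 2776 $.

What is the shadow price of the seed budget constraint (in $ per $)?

0

Check each constraint at x*: seed budget 136/149 (slack 13); fertilizer 242/242 (tight); water 174/174 (tight); land 256/277 (slack 21).
Slack constraints have shadow price 0 (complementary slackness).
From A_Bᵀ y = c: 5·y_fertilizer + 4·y_water = 61; 3·y_fertilizer + 1·y_water = 24.
This yields shadow prices y_fertilizer = 5, y_water = 9.
Shadow price of seed budget = 0.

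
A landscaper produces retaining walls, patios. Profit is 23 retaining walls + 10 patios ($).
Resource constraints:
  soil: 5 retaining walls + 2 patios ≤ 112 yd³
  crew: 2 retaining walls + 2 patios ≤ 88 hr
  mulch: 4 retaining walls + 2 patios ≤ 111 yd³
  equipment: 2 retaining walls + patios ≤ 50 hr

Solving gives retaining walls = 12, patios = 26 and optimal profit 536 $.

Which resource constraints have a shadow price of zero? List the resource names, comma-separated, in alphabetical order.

soil: 112/112 (binding)
crew: 76/88 (slack 12)
mulch: 100/111 (slack 11)
equipment: 50/50 (binding)
By complementary slackness, a constraint with positive slack has shadow price 0 → crew, mulch.

crew, mulch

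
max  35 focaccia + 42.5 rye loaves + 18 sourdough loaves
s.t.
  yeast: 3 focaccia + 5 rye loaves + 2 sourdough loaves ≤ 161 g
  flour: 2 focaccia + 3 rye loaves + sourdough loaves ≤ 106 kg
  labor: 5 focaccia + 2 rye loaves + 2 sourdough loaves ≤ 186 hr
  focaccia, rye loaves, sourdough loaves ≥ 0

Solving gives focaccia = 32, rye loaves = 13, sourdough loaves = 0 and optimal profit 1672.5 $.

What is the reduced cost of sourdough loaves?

Check each constraint at x*: yeast 161/161 (tight); flour 103/106 (slack 3); labor 186/186 (tight).
By complementary slackness, y = 0 for the non-binding constraint.
The binding rows give the dual system: 3·y_yeast + 5·y_labor = 35 and 5·y_yeast + 2·y_labor = 42.5.
Solving: y_yeast = 7.5, y_labor = 2.5.
Reduced cost of sourdough loaves: c₃ − yᵀa₃ = 18 − (7.5·2 + 2.5·2) = 18 − 20 = -2.

-2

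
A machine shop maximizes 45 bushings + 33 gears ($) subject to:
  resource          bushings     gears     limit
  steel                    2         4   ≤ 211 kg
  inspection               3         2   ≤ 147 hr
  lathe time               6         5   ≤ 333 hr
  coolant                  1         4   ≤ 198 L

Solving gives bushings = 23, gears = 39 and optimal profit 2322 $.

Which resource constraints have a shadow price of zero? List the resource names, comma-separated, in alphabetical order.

steel: 202/211 (slack 9)
inspection: 147/147 (binding)
lathe time: 333/333 (binding)
coolant: 179/198 (slack 19)
By complementary slackness, a constraint with positive slack has shadow price 0 → coolant, steel.

coolant, steel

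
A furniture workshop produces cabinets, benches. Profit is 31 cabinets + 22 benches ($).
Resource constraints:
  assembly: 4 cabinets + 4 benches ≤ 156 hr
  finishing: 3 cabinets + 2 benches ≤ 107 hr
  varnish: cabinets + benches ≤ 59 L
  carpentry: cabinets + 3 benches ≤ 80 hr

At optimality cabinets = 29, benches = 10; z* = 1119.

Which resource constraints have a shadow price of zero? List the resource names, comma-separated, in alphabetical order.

assembly: 156/156 (binding)
finishing: 107/107 (binding)
varnish: 39/59 (slack 20)
carpentry: 59/80 (slack 21)
By complementary slackness, a constraint with positive slack has shadow price 0 → carpentry, varnish.

carpentry, varnish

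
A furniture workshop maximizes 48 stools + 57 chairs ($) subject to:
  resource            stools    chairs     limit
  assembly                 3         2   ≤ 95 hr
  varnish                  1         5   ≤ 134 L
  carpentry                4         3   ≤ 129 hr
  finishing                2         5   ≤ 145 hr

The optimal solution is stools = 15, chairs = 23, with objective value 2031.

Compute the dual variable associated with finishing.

Check each constraint at x*: assembly 91/95 (slack 4); varnish 130/134 (slack 4); carpentry 129/129 (tight); finishing 145/145 (tight).
Since assembly, varnish are not tight, their duals are 0.
The binding rows give the dual system: 4·y_carpentry + 2·y_finishing = 48 and 3·y_carpentry + 5·y_finishing = 57.
→ y_carpentry = 9 and y_finishing = 6.
Shadow price of finishing = 6.

6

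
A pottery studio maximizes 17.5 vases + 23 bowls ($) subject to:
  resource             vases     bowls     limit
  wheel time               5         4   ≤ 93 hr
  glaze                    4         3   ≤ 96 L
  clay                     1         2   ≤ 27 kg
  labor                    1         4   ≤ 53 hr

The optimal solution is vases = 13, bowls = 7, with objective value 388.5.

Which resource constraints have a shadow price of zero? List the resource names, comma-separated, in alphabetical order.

wheel time: 93/93 (binding)
glaze: 73/96 (slack 23)
clay: 27/27 (binding)
labor: 41/53 (slack 12)
By complementary slackness, a constraint with positive slack has shadow price 0 → glaze, labor.

glaze, labor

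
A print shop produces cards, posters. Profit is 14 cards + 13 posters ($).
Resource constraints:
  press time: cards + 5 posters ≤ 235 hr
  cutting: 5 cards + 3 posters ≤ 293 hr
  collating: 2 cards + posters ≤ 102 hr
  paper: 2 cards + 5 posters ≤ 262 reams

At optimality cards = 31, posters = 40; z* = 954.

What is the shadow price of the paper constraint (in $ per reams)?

1.5

At the optimum: press time uses 231 of 235 (slack = 4); cutting uses 275 of 293 (slack = 18); collating uses 102 of 102 (binding); paper uses 262 of 262 (binding).
Slack constraints have shadow price 0 (complementary slackness).
The binding rows give the dual system: 2·y_collating + 2·y_paper = 14 and 1·y_collating + 5·y_paper = 13.
This yields shadow prices y_collating = 5.5, y_paper = 1.5.
Shadow price of paper = 1.5.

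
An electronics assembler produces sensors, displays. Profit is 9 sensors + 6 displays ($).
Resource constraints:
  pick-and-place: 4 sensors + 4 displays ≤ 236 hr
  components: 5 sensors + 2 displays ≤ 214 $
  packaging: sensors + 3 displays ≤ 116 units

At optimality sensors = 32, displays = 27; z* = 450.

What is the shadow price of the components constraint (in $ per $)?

Check each constraint at x*: pick-and-place 236/236 (tight); components 214/214 (tight); packaging 113/116 (slack 3).
Since packaging is not tight, its dual is 0.
Dual feasibility on the basic columns requires 4·y_pick-and-place + 5·y_components = 9, 4·y_pick-and-place + 2·y_components = 6.
Solving: y_pick-and-place = 1, y_components = 1.
Shadow price of components = 1.

1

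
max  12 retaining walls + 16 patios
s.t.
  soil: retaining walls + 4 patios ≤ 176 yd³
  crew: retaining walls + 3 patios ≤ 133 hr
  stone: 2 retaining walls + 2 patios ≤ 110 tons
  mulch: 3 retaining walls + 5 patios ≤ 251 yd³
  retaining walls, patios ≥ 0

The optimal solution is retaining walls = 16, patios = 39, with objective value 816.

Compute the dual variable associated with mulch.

Binding: crew and stone. Non-binding: soil (4 unused), mulch (8 unused).
By complementary slackness, y = 0 for the non-binding constraints.
The binding rows give the dual system: 1·y_crew + 2·y_stone = 12 and 3·y_crew + 2·y_stone = 16.
This yields shadow prices y_crew = 2, y_stone = 5.
Shadow price of mulch = 0.

0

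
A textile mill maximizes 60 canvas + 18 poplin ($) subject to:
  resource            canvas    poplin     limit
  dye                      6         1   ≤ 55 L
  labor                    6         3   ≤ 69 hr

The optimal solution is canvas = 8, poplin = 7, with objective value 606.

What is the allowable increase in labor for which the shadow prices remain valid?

Binding constraints: dye, labor. The basis is B = [[6,1],[6,3]] with det 12.
Per unit increase in labor, x* moves by d = (-0.0833, 0.5).
The basis stays optimal until canvas reaches 0; allowable increase = 96 hr.

96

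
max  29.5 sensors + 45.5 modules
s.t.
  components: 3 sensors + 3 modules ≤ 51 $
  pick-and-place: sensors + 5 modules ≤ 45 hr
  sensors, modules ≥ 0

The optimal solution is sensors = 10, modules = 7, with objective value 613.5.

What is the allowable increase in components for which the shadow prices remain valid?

84

Binding constraints: components, pick-and-place. The basis is B = [[3,3],[1,5]] with det 12.
Per unit increase in components, x* moves by d = (0.4167, -0.0833).
The basis stays optimal until modules reaches 0; allowable increase = 84 $.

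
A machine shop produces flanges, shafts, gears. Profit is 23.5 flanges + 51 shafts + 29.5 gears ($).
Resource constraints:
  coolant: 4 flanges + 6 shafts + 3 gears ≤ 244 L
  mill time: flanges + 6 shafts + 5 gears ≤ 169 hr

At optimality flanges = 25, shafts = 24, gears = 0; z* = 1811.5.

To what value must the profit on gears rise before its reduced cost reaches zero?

Check each constraint at x*: coolant 244/244 (tight); mill time 169/169 (tight).
Dual feasibility on the basic columns requires 4·y_coolant + 1·y_mill time = 23.5, 6·y_coolant + 6·y_mill time = 51.
Solving: y_coolant = 5, y_mill time = 3.5.
gears enters the basis when its profit ≥ yᵀa₃ = 5·3 + 3.5·5 = 32.5.

32.5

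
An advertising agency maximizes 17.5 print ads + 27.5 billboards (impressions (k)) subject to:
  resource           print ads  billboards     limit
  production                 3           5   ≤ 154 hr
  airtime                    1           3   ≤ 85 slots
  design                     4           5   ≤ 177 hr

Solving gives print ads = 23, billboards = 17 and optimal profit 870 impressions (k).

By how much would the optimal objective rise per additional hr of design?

At the optimum: production uses 154 of 154 (binding); airtime uses 74 of 85 (slack = 11); design uses 177 of 177 (binding).
By complementary slackness, y = 0 for the non-binding constraint.
From A_Bᵀ y = c: 3·y_production + 4·y_design = 17.5; 5·y_production + 5·y_design = 27.5.
Solving: y_production = 4.5, y_design = 1.
Shadow price of design = 1.

1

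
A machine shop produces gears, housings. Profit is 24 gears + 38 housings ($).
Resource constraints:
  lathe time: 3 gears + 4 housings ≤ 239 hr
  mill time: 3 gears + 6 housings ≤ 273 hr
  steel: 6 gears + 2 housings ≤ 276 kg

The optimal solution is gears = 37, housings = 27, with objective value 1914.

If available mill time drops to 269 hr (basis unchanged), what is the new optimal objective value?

Check each constraint at x*: lathe time 219/239 (slack 20); mill time 273/273 (tight); steel 276/276 (tight).
Since lathe time is not tight, its dual is 0.
From A_Bᵀ y = c: 3·y_mill time + 6·y_steel = 24; 6·y_mill time + 2·y_steel = 38.
→ y_mill time = 6 and y_steel = 1.
Δz = y_mill time·Δb = 6 × (-4) = -24, so new z* = 1914 − 24 = 1890.

1890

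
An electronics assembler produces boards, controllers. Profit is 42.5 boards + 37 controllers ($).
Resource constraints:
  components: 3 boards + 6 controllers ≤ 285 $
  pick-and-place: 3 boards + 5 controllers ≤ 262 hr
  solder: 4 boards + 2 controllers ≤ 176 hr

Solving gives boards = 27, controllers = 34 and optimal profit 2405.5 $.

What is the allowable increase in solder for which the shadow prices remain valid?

66

Binding constraints: components, solder. The basis is B = [[3,6],[4,2]] with det -18.
Per unit increase in solder, x* moves by d = (0.3333, -0.1667).
The basis stays optimal until pick-and-place becomes binding; allowable increase = 66 hr.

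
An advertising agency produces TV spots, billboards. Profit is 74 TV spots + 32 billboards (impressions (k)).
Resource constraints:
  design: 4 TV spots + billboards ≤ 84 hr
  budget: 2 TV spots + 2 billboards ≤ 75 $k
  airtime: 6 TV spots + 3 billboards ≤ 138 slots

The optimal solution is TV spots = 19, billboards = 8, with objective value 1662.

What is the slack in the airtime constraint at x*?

airtime used = 6·19 + 3·8 = 138; slack = 138 − 138 = 0.

0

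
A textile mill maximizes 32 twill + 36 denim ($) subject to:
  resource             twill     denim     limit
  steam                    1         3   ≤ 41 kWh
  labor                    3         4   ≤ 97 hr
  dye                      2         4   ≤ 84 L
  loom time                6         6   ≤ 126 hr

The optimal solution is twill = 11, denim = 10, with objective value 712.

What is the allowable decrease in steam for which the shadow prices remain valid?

Binding constraints: steam, loom time. The basis is B = [[1,3],[6,6]] with det -12.
Per unit decrease in steam, x* moves by d = (0.5, -0.5).
The basis stays optimal until denim reaches 0; allowable decrease = 20 kWh.

20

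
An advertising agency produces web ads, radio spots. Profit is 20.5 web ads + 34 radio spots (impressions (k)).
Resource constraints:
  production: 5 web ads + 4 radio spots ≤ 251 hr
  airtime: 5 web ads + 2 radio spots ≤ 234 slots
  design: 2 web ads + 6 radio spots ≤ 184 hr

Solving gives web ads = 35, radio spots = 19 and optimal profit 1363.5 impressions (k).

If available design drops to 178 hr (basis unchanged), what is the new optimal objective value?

1339.5

Binding: production and design. Non-binding: airtime (21 unused).
Slack constraints have shadow price 0 (complementary slackness).
From A_Bᵀ y = c: 5·y_production + 2·y_design = 20.5; 4·y_production + 6·y_design = 34.
This yields shadow prices y_production = 2.5, y_design = 4.
Δz = y_design·Δb = 4 × (-6) = -24, so new z* = 1363.5 − 24 = 1339.5.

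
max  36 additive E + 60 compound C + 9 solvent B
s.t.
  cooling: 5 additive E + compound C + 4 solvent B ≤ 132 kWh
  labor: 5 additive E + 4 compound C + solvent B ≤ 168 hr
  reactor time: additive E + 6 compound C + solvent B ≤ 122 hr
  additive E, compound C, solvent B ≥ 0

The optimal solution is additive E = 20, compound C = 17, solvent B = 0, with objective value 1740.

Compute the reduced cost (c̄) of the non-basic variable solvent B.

-3

Binding: labor and reactor time. Non-binding: cooling (15 unused).
Since cooling is not tight, its dual is 0.
From A_Bᵀ y = c: 5·y_labor + 1·y_reactor time = 36; 4·y_labor + 6·y_reactor time = 60.
→ y_labor = 6 and y_reactor time = 6.
Reduced cost of solvent B: c₃ − yᵀa₃ = 9 − (6·1 + 6·1) = 9 − 12 = -3.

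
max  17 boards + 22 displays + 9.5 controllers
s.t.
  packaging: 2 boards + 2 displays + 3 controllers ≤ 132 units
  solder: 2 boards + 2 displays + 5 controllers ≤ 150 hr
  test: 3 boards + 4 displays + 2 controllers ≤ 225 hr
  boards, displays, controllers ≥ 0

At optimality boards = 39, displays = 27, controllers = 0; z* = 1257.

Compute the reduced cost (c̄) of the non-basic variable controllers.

At the optimum: packaging uses 132 of 132 (binding); solder uses 132 of 150 (slack = 18); test uses 225 of 225 (binding).
Since solder is not tight, its dual is 0.
Dual feasibility on the basic columns requires 2·y_packaging + 3·y_test = 17, 2·y_packaging + 4·y_test = 22.
→ y_packaging = 1 and y_test = 5.
Reduced cost of controllers: c₃ − yᵀa₃ = 9.5 − (1·3 + 5·2) = 9.5 − 13 = -3.5.

-3.5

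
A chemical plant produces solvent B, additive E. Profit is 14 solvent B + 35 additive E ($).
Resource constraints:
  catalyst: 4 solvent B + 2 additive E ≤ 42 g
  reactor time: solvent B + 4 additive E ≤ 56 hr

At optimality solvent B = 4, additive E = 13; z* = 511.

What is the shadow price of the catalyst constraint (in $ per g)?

Both catalyst and reactor time are binding at x*.
The binding rows give the dual system: 4·y_catalyst + 1·y_reactor time = 14 and 2·y_catalyst + 4·y_reactor time = 35.
This yields shadow prices y_catalyst = 1.5, y_reactor time = 8.
Shadow price of catalyst = 1.5.

1.5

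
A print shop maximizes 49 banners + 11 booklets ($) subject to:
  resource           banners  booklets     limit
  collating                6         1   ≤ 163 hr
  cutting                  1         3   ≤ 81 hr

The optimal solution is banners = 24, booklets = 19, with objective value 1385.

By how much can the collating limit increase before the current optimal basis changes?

Binding constraints: collating, cutting. The basis is B = [[6,1],[1,3]] with det 17.
Per unit increase in collating, x* moves by d = (0.1765, -0.0588).
The basis stays optimal until booklets reaches 0; allowable increase = 323 hr.

323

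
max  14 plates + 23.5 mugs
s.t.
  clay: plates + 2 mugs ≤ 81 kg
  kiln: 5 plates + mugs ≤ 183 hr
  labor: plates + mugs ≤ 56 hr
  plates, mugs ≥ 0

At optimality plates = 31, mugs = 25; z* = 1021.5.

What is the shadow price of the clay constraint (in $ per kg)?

At the optimum: clay uses 81 of 81 (binding); kiln uses 180 of 183 (slack = 3); labor uses 56 of 56 (binding).
Since kiln is not tight, its dual is 0.
The binding rows give the dual system: 1·y_clay + 1·y_labor = 14 and 2·y_clay + 1·y_labor = 23.5.
This yields shadow prices y_clay = 9.5, y_labor = 4.5.
Shadow price of clay = 9.5.

9.5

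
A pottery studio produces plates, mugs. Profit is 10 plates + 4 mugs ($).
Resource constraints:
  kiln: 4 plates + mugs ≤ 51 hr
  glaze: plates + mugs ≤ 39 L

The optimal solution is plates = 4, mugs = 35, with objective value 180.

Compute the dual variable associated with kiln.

2

At the optimum: kiln uses 51 of 51 (binding); glaze uses 39 of 39 (binding).
From A_Bᵀ y = c: 4·y_kiln + 1·y_glaze = 10; 1·y_kiln + 1·y_glaze = 4.
This yields shadow prices y_kiln = 2, y_glaze = 2.
Shadow price of kiln = 2.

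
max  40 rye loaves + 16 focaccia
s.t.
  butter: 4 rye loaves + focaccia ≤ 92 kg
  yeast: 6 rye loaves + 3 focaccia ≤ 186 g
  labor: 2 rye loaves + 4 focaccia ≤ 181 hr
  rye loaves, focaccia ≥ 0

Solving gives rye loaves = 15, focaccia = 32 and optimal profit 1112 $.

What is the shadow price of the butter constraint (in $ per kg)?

4

At the optimum: butter uses 92 of 92 (binding); yeast uses 186 of 186 (binding); labor uses 158 of 181 (slack = 23).
Slack constraints have shadow price 0 (complementary slackness).
From A_Bᵀ y = c: 4·y_butter + 6·y_yeast = 40; 1·y_butter + 3·y_yeast = 16.
This yields shadow prices y_butter = 4, y_yeast = 4.
Shadow price of butter = 4.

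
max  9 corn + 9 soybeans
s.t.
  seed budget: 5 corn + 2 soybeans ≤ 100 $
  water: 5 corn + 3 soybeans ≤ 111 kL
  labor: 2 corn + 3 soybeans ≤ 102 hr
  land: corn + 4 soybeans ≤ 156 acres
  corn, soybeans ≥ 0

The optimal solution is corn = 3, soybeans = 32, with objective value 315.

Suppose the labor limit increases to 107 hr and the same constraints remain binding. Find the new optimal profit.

Binding: water and labor. Non-binding: seed budget (21 unused), land (25 unused).
Since seed budget, land are not tight, their duals are 0.
The binding rows give the dual system: 5·y_water + 2·y_labor = 9 and 3·y_water + 3·y_labor = 9.
Solving: y_water = 1, y_labor = 2.
Δz = y_labor·Δb = 2 × (5) = 10, so new z* = 315 + 10 = 325.

325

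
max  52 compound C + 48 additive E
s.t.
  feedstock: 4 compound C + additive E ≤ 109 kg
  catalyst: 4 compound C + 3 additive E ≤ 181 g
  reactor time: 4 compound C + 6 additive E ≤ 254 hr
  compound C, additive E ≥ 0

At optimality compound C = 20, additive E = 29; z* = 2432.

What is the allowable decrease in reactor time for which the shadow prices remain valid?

145

Binding constraints: feedstock, reactor time. The basis is B = [[4,1],[4,6]] with det 20.
Per unit decrease in reactor time, x* moves by d = (0.05, -0.2).
The basis stays optimal until additive E reaches 0; allowable decrease = 145 hr.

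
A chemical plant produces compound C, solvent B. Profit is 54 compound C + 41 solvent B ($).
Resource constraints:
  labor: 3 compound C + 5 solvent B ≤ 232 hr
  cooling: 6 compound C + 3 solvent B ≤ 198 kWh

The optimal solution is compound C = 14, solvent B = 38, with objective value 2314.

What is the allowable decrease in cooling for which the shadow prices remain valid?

58.8

Binding constraints: labor, cooling. The basis is B = [[3,5],[6,3]] with det -21.
Per unit decrease in cooling, x* moves by d = (-0.2381, 0.1429).
The basis stays optimal until compound C reaches 0; allowable decrease = 58.8 kWh.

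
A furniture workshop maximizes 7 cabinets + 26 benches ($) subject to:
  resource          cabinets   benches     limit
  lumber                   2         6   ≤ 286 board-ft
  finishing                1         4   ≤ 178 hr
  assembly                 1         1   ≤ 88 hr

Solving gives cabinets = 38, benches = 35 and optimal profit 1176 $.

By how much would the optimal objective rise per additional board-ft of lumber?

Check each constraint at x*: lumber 286/286 (tight); finishing 178/178 (tight); assembly 73/88 (slack 15).
Slack constraints have shadow price 0 (complementary slackness).
From A_Bᵀ y = c: 2·y_lumber + 1·y_finishing = 7; 6·y_lumber + 4·y_finishing = 26.
Solving: y_lumber = 1, y_finishing = 5.
Shadow price of lumber = 1.

1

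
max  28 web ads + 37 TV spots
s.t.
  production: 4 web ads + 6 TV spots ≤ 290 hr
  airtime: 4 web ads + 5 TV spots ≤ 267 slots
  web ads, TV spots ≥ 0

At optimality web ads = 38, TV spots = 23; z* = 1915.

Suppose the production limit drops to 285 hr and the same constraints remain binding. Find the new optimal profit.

At the optimum: production uses 290 of 290 (binding); airtime uses 267 of 267 (binding).
From A_Bᵀ y = c: 4·y_production + 4·y_airtime = 28; 6·y_production + 5·y_airtime = 37.
This yields shadow prices y_production = 2, y_airtime = 5.
Δz = y_production·Δb = 2 × (-5) = -10, so new z* = 1915 − 10 = 1905.

1905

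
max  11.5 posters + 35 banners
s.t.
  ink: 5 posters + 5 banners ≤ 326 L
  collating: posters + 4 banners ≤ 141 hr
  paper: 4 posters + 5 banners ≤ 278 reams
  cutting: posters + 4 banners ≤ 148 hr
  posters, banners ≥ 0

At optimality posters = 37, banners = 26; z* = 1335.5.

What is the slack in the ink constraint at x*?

ink used = 5·37 + 5·26 = 315; slack = 326 − 315 = 11.

11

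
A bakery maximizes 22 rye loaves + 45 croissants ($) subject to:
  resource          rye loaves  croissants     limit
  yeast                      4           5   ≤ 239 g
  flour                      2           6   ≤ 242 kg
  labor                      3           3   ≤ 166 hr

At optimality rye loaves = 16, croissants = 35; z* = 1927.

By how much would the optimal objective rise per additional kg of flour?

5

Check each constraint at x*: yeast 239/239 (tight); flour 242/242 (tight); labor 153/166 (slack 13).
By complementary slackness, y = 0 for the non-binding constraint.
The binding rows give the dual system: 4·y_yeast + 2·y_flour = 22 and 5·y_yeast + 6·y_flour = 45.
Solving: y_yeast = 3, y_flour = 5.
Shadow price of flour = 5.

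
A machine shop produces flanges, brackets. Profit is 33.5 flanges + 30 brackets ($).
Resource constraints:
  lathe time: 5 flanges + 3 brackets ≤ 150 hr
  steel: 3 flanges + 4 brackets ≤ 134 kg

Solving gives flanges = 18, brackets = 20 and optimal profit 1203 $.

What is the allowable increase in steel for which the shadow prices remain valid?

Binding constraints: lathe time, steel. The basis is B = [[5,3],[3,4]] with det 11.
Per unit increase in steel, x* moves by d = (-0.2727, 0.4545).
The basis stays optimal until flanges reaches 0; allowable increase = 66 kg.

66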